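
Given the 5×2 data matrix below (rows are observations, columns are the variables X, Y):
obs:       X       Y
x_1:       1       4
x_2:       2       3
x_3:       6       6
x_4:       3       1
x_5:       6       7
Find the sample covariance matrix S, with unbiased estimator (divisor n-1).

Step 1 — column means:
  mean(X) = (1 + 2 + 6 + 3 + 6) / 5 = 18/5 = 3.6
  mean(Y) = (4 + 3 + 6 + 1 + 7) / 5 = 21/5 = 4.2

Step 2 — sample covariance S[i,j] = (1/(n-1)) · Σ_k (x_{k,i} - mean_i) · (x_{k,j} - mean_j), with n-1 = 4.
  S[X,X] = ((-2.6)·(-2.6) + (-1.6)·(-1.6) + (2.4)·(2.4) + (-0.6)·(-0.6) + (2.4)·(2.4)) / 4 = 21.2/4 = 5.3
  S[X,Y] = ((-2.6)·(-0.2) + (-1.6)·(-1.2) + (2.4)·(1.8) + (-0.6)·(-3.2) + (2.4)·(2.8)) / 4 = 15.4/4 = 3.85
  S[Y,Y] = ((-0.2)·(-0.2) + (-1.2)·(-1.2) + (1.8)·(1.8) + (-3.2)·(-3.2) + (2.8)·(2.8)) / 4 = 22.8/4 = 5.7

S is symmetric (S[j,i] = S[i,j]). Assembling:

S = [[5.3, 3.85],
 [3.85, 5.7]]


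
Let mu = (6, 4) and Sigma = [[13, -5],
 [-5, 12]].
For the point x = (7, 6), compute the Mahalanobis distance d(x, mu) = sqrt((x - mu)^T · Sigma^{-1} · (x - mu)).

Step 1 — centre the observation: (x - mu) = (1, 2).

Step 2 — invert Sigma. det(Sigma) = 13·12 - (-5)² = 131.
  Sigma^{-1} = (1/det) · [[d, -b], [-b, a]] = [[0.0916, 0.0382],
 [0.0382, 0.0992]].

Step 3 — form the quadratic (x - mu)^T · Sigma^{-1} · (x - mu):
  Sigma^{-1} · (x - mu) = (0.1679, 0.2366).
  (x - mu)^T · [Sigma^{-1} · (x - mu)] = (1)·(0.1679) + (2)·(0.2366) = 0.6412.

Step 4 — take square root: d = √(0.6412) ≈ 0.8008.

d(x, mu) = √(0.6412) ≈ 0.8008


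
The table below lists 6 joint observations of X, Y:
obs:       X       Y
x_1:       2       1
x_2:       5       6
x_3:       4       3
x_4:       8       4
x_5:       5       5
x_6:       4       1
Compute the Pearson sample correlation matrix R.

Step 1 — column means:
  mean(X) = (2 + 5 + 4 + 8 + 5 + 4) / 6 = 28/6 = 4.6667
  mean(Y) = (1 + 6 + 3 + 4 + 5 + 1) / 6 = 20/6 = 3.3333

Step 2 — sample variances and covariances s[i,j] = (1/(n-1)) · Σ_k (x_{k,i} - mean_i) · (x_{k,j} - mean_j), with n-1 = 5:
  s[X,X] = ((-2.6667)·(-2.6667) + (0.3333)·(0.3333) + (-0.6667)·(-0.6667) + (3.3333)·(3.3333) + (0.3333)·(0.3333) + (-0.6667)·(-0.6667)) / 5 = 19.3333/5 = 3.8667
  s[X,Y] = ((-2.6667)·(-2.3333) + (0.3333)·(2.6667) + (-0.6667)·(-0.3333) + (3.3333)·(0.6667) + (0.3333)·(1.6667) + (-0.6667)·(-2.3333)) / 5 = 11.6667/5 = 2.3333
  s[Y,Y] = ((-2.3333)·(-2.3333) + (2.6667)·(2.6667) + (-0.3333)·(-0.3333) + (0.6667)·(0.6667) + (1.6667)·(1.6667) + (-2.3333)·(-2.3333)) / 5 = 21.3333/5 = 4.2667
  Sample standard deviations s_i = √(s[i,i]):
  s(X) = √(3.8667) = 1.9664
  s(Y) = √(4.2667) = 2.0656

Step 3 — r_{ij} = s_{ij} / (s_i · s_j):
  r[X,X] = 1 (diagonal).
  r[X,Y] = 2.3333 / (1.9664 · 2.0656) = 2.3333 / 4.0617 = 0.5745
  r[Y,Y] = 1 (diagonal).

R is symmetric with unit diagonal. Assembling:

R = [[1, 0.5745],
 [0.5745, 1]]


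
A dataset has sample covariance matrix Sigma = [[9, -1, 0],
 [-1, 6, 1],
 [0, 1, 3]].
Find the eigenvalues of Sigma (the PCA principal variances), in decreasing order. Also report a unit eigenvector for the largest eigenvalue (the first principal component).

Step 1 — characteristic polynomial p(λ) = det(λI - Sigma) = λ³ - tr·λ² + c_1·λ - det, where tr = trace, c_1 = sum of the principal 2×2 minors, det = det(Sigma):
  tr = 9 + 6 + 3 = 18,
  c_1 = (9·6 - (-1)²) + (9·3 - (0)²) + (6·3 - (1)²) = 53 + 27 + 17 = 97,
  det = 9·(6·3 - (1)²) - (-1)·((-1)·3 - (1)·(0)) + (0)·((-1)·(1) - 6·(0)) = 9·(17) - (-1)·(-3) + (0)·(-1) = 150.
  So p(λ) = λ³ - 18λ² + 97λ - 150.
Step 2 — look for an integer root (rational root theorem: any rational root is an integer divisor of 150). Testing λ = 6:
  p(6) = 216 - 648 + 582 - 150 = 0  ✓
  Dividing out (λ - 6): p(λ) = (λ - 6)(λ² - 12λ + 25).
Step 3 — remaining eigenvalues from the quadratic λ² - 12λ + 25 = 0:
  Δ = 12² - 4·25 = 144 - 100 = 44,  λ = (12 ± √44)/2 = (12 ± 6.6332)/2 ≈ 9.3166 or 2.6834.
  Sorted: λ_1 = 9.3166,  λ_2 = 6,  λ_3 = 2.6834  (check: sum = 18 = tr ✓).

Step 4 — unit eigenvector for λ_1 ≈ 9.3166: v spans the null space of (Sigma - λ_1 I), whose rows are
  r_1 = (-0.3166, -1, 0),  r_2 = (-1, -3.3166, 1),  r_3 = (0, 1, -6.3166).
  v is orthogonal to every row, so take v ∝ r_2 × r_3 = ((-3.3166)·(-6.3166) - (1)·(1), (1)·(0) - (-1)·(-6.3166), (-1)·(1) - (-3.3166)·(0)) ≈ (19.9499, -6.3166, -1).
  Let u = (19.9499, -6.3166, -1).
  ||u|| = √((19.9499)² + (-6.3166)² + (-1)²) = √(438.8972) ≈ 20.9499,  v_1 = u/||u|| ≈ (0.9523, -0.3015, -0.0477) (||v_1|| = 1).

λ_1 = 9.3166,  λ_2 = 6,  λ_3 = 2.6834;  v_1 ≈ (0.9523, -0.3015, -0.0477)


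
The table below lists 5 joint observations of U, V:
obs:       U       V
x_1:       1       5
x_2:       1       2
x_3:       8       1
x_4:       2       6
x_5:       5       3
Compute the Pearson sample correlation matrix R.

Step 1 — column means:
  mean(U) = (1 + 1 + 8 + 2 + 5) / 5 = 17/5 = 3.4
  mean(V) = (5 + 2 + 1 + 6 + 3) / 5 = 17/5 = 3.4

Step 2 — sample variances and covariances s[i,j] = (1/(n-1)) · Σ_k (x_{k,i} - mean_i) · (x_{k,j} - mean_j), with n-1 = 4:
  s[U,U] = ((-2.4)·(-2.4) + (-2.4)·(-2.4) + (4.6)·(4.6) + (-1.4)·(-1.4) + (1.6)·(1.6)) / 4 = 37.2/4 = 9.3
  s[U,V] = ((-2.4)·(1.6) + (-2.4)·(-1.4) + (4.6)·(-2.4) + (-1.4)·(2.6) + (1.6)·(-0.4)) / 4 = -15.8/4 = -3.95
  s[V,V] = ((1.6)·(1.6) + (-1.4)·(-1.4) + (-2.4)·(-2.4) + (2.6)·(2.6) + (-0.4)·(-0.4)) / 4 = 17.2/4 = 4.3
  Sample standard deviations s_i = √(s[i,i]):
  s(U) = √(9.3) = 3.0496
  s(V) = √(4.3) = 2.0736

Step 3 — r_{ij} = s_{ij} / (s_i · s_j):
  r[U,U] = 1 (diagonal).
  r[U,V] = -3.95 / (3.0496 · 2.0736) = -3.95 / 6.3238 = -0.6246
  r[V,V] = 1 (diagonal).

R is symmetric with unit diagonal. Assembling:

R = [[1, -0.6246],
 [-0.6246, 1]]


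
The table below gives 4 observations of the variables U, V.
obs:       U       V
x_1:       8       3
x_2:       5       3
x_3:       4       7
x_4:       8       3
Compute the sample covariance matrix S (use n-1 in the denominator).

Step 1 — column means:
  mean(U) = (8 + 5 + 4 + 8) / 4 = 25/4 = 6.25
  mean(V) = (3 + 3 + 7 + 3) / 4 = 16/4 = 4

Step 2 — sample covariance S[i,j] = (1/(n-1)) · Σ_k (x_{k,i} - mean_i) · (x_{k,j} - mean_j), with n-1 = 3.
  S[U,U] = ((1.75)·(1.75) + (-1.25)·(-1.25) + (-2.25)·(-2.25) + (1.75)·(1.75)) / 3 = 12.75/3 = 4.25
  S[U,V] = ((1.75)·(-1) + (-1.25)·(-1) + (-2.25)·(3) + (1.75)·(-1)) / 3 = -9/3 = -3
  S[V,V] = ((-1)·(-1) + (-1)·(-1) + (3)·(3) + (-1)·(-1)) / 3 = 12/3 = 4

S is symmetric (S[j,i] = S[i,j]). Assembling:

S = [[4.25, -3],
 [-3, 4]]


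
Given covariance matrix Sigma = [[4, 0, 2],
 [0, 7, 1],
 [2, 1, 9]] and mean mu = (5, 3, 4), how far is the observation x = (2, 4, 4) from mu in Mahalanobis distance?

Step 1 — centre the observation: (x - mu) = (-3, 1, 0).

Step 2 — invert Sigma (cofactor / det for 3×3, or solve directly):
  Sigma^{-1} = [[0.2818, 0.0091, -0.0636],
 [0.0091, 0.1455, -0.0182],
 [-0.0636, -0.0182, 0.1273]].

Step 3 — form the quadratic (x - mu)^T · Sigma^{-1} · (x - mu):
  Sigma^{-1} · (x - mu) = (-0.8364, 0.1182, 0.1727).
  (x - mu)^T · [Sigma^{-1} · (x - mu)] = (-3)·(-0.8364) + (1)·(0.1182) + (0)·(0.1727) = 2.6273.

Step 4 — take square root: d = √(2.6273) ≈ 1.6209.

d(x, mu) = √(2.6273) ≈ 1.6209


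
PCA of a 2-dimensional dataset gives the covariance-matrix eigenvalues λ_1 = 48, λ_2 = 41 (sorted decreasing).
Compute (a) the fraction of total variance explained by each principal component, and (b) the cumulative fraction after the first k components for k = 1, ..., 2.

Step 1 — total variance = trace(Sigma) = Σ λ_i = 48 + 41 = 89.

Step 2 — fraction explained by component i = λ_i / Σ λ:
  PC1: 48/89 = 0.5393
  PC2: 41/89 = 0.4607

Step 3 — cumulative fraction after k components = (λ_1 + ... + λ_k) / Σ λ:
  k = 1: 48/89 = 0.5393
  k = 2: (48 + 41)/89 = 89/89 = 1

Summary (fraction, with percent):

explained: PC1 0.5393 (53.93%), PC2 0.4607 (46.07%);  cumulative: 0.5393, 1


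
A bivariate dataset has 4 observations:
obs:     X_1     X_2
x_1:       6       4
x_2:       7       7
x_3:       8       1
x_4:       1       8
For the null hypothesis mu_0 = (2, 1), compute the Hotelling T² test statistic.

Step 1 — sample mean vector:
  mean(X_1) = (6 + 7 + 8 + 1) / 4 = 22/4 = 5.5
  mean(X_2) = (4 + 7 + 1 + 8) / 4 = 20/4 = 5
  x̄ = (5.5, 5),  deviation x̄ - mu_0 = (5.5, 5) - (2, 1) = (3.5, 4).

Step 2 — sample covariance matrix, S[i,j] = (1/(n-1)) · Σ_k (x_{k,i} - mean_i) · (x_{k,j} - mean_j), divisor n-1 = 3:
  S[X_1,X_1] = ((0.5)·(0.5) + (1.5)·(1.5) + (2.5)·(2.5) + (-4.5)·(-4.5)) / 3 = 29/3 = 9.6667
  S[X_1,X_2] = ((0.5)·(-1) + (1.5)·(2) + (2.5)·(-4) + (-4.5)·(3)) / 3 = -21/3 = -7
  S[X_2,X_2] = ((-1)·(-1) + (2)·(2) + (-4)·(-4) + (3)·(3)) / 3 = 30/3 = 10
  S = [[9.6667, -7],
 [-7, 10]].

Step 3 — invert S. det(S) = 9.6667·10 - (-7)² = 47.6667.
  S^{-1} = (1/det) · [[d, -b], [-b, a]] = [[0.2098, 0.1469],
 [0.1469, 0.2028]].

Step 4 — quadratic form (x̄ - mu_0)^T · S^{-1} · (x̄ - mu_0):
  S^{-1} · (x̄ - mu_0) = (1.3217, 1.3252),
  (x̄ - mu_0)^T · [...] = (3.5)·(1.3217) + (4)·(1.3252) = 9.9266.

Step 5 — scale by n: T² = 4 · 9.9266 = 39.7063.

T² ≈ 39.7063


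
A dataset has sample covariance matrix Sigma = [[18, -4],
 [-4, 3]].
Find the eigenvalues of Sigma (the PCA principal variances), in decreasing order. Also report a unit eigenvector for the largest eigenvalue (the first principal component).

Step 1 — characteristic polynomial of 2×2 Sigma:
  det(Sigma - λI) = λ² - trace · λ + det = 0.
  trace = 18 + 3 = 21, det = 18·3 - (-4)² = 38.
Step 2 — discriminant:
  Δ = trace² - 4·det = 441 - 152 = 289.
Step 3 — eigenvalues:
  λ = (trace ± √Δ)/2 = (21 ± 17)/2,
  λ_1 = 19,  λ_2 = 2.

Step 4 — unit eigenvector for λ_1: solve (Sigma - λ_1 I)v = 0. First row:
  (18 - 19)·v_x + (-4)·v_y = 0, i.e. (-1)·v_x + (-4)·v_y = 0,
  so v ∝ (b, λ_1 - a) = (-4, 1); multiply by -1 so the first entry is positive: u = (4, -1).
  ||u|| = √((4)² + (-1)²) = √(17) ≈ 4.1231,
  v_1 = u/||u|| ≈ (0.9701, -0.2425) (||v_1|| = 1).

λ_1 = 19,  λ_2 = 2;  v_1 ≈ (0.9701, -0.2425)


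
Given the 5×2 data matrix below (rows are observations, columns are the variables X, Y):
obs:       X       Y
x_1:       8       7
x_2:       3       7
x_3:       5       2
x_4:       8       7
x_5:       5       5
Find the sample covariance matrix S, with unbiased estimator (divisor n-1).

Step 1 — column means:
  mean(X) = (8 + 3 + 5 + 8 + 5) / 5 = 29/5 = 5.8
  mean(Y) = (7 + 7 + 2 + 7 + 5) / 5 = 28/5 = 5.6

Step 2 — sample covariance S[i,j] = (1/(n-1)) · Σ_k (x_{k,i} - mean_i) · (x_{k,j} - mean_j), with n-1 = 4.
  S[X,X] = ((2.2)·(2.2) + (-2.8)·(-2.8) + (-0.8)·(-0.8) + (2.2)·(2.2) + (-0.8)·(-0.8)) / 4 = 18.8/4 = 4.7
  S[X,Y] = ((2.2)·(1.4) + (-2.8)·(1.4) + (-0.8)·(-3.6) + (2.2)·(1.4) + (-0.8)·(-0.6)) / 4 = 5.6/4 = 1.4
  S[Y,Y] = ((1.4)·(1.4) + (1.4)·(1.4) + (-3.6)·(-3.6) + (1.4)·(1.4) + (-0.6)·(-0.6)) / 4 = 19.2/4 = 4.8

S is symmetric (S[j,i] = S[i,j]). Assembling:

S = [[4.7, 1.4],
 [1.4, 4.8]]


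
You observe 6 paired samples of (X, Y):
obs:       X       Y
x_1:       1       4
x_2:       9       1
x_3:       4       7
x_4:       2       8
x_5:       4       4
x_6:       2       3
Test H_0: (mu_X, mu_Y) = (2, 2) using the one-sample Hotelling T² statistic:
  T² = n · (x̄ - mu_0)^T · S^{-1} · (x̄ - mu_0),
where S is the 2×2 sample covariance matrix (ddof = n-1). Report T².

Step 1 — sample mean vector:
  mean(X) = (1 + 9 + 4 + 2 + 4 + 2) / 6 = 22/6 = 3.6667
  mean(Y) = (4 + 1 + 7 + 8 + 4 + 3) / 6 = 27/6 = 4.5
  x̄ = (3.6667, 4.5),  deviation x̄ - mu_0 = (3.6667, 4.5) - (2, 2) = (1.6667, 2.5).

Step 2 — sample covariance matrix, S[i,j] = (1/(n-1)) · Σ_k (x_{k,i} - mean_i) · (x_{k,j} - mean_j), divisor n-1 = 5:
  S[X,X] = ((-2.6667)·(-2.6667) + (5.3333)·(5.3333) + (0.3333)·(0.3333) + (-1.6667)·(-1.6667) + (0.3333)·(0.3333) + (-1.6667)·(-1.6667)) / 5 = 41.3333/5 = 8.2667
  S[X,Y] = ((-2.6667)·(-0.5) + (5.3333)·(-3.5) + (0.3333)·(2.5) + (-1.6667)·(3.5) + (0.3333)·(-0.5) + (-1.6667)·(-1.5)) / 5 = -20/5 = -4
  S[Y,Y] = ((-0.5)·(-0.5) + (-3.5)·(-3.5) + (2.5)·(2.5) + (3.5)·(3.5) + (-0.5)·(-0.5) + (-1.5)·(-1.5)) / 5 = 33.5/5 = 6.7
  S = [[8.2667, -4],
 [-4, 6.7]].

Step 3 — invert S. det(S) = 8.2667·6.7 - (-4)² = 39.3867.
  S^{-1} = (1/det) · [[d, -b], [-b, a]] = [[0.1701, 0.1016],
 [0.1016, 0.2099]].

Step 4 — quadratic form (x̄ - mu_0)^T · S^{-1} · (x̄ - mu_0):
  S^{-1} · (x̄ - mu_0) = (0.5374, 0.694),
  (x̄ - mu_0)^T · [...] = (1.6667)·(0.5374) + (2.5)·(0.694) = 2.6306.

Step 5 — scale by n: T² = 6 · 2.6306 = 15.7837.

T² ≈ 15.7837


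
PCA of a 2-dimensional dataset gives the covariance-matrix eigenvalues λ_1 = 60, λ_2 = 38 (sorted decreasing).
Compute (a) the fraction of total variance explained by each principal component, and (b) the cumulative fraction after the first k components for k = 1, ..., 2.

Step 1 — total variance = trace(Sigma) = Σ λ_i = 60 + 38 = 98.

Step 2 — fraction explained by component i = λ_i / Σ λ:
  PC1: 60/98 = 0.6122
  PC2: 38/98 = 0.3878

Step 3 — cumulative fraction after k components = (λ_1 + ... + λ_k) / Σ λ:
  k = 1: 60/98 = 0.6122
  k = 2: (60 + 38)/98 = 98/98 = 1

Summary (fraction, with percent):

explained: PC1 0.6122 (61.22%), PC2 0.3878 (38.78%);  cumulative: 0.6122, 1


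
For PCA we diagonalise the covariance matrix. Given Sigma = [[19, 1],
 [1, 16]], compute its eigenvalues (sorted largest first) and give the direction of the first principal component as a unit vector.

Step 1 — characteristic polynomial of 2×2 Sigma:
  det(Sigma - λI) = λ² - trace · λ + det = 0.
  trace = 19 + 16 = 35, det = 19·16 - (1)² = 303.
Step 2 — discriminant:
  Δ = trace² - 4·det = 1225 - 1212 = 13.
Step 3 — eigenvalues:
  λ = (trace ± √Δ)/2 = (35 ± 3.6056)/2,
  λ_1 = 19.3028,  λ_2 = 15.6972.

Step 4 — unit eigenvector for λ_1: solve (Sigma - λ_1 I)v = 0. First row:
  (19 - 19.3028)·v_x + (1)·v_y = 0, i.e. (-0.3028)·v_x + (1)·v_y = 0,
  so v ∝ (b, λ_1 - a) = (1, 0.3028) = u.
  ||u|| = √((1)² + (0.3028)²) = √(1.0917) ≈ 1.0448,
  v_1 = u/||u|| ≈ (0.9571, 0.2898) (||v_1|| = 1).

λ_1 = 19.3028,  λ_2 = 15.6972;  v_1 ≈ (0.9571, 0.2898)


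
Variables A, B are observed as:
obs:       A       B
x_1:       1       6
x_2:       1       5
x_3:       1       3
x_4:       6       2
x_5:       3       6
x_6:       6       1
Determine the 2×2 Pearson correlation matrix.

Step 1 — column means:
  mean(A) = (1 + 1 + 1 + 6 + 3 + 6) / 6 = 18/6 = 3
  mean(B) = (6 + 5 + 3 + 2 + 6 + 1) / 6 = 23/6 = 3.8333

Step 2 — sample variances and covariances s[i,j] = (1/(n-1)) · Σ_k (x_{k,i} - mean_i) · (x_{k,j} - mean_j), with n-1 = 5:
  s[A,A] = ((-2)·(-2) + (-2)·(-2) + (-2)·(-2) + (3)·(3) + (0)·(0) + (3)·(3)) / 5 = 30/5 = 6
  s[A,B] = ((-2)·(2.1667) + (-2)·(1.1667) + (-2)·(-0.8333) + (3)·(-1.8333) + (0)·(2.1667) + (3)·(-2.8333)) / 5 = -19/5 = -3.8
  s[B,B] = ((2.1667)·(2.1667) + (1.1667)·(1.1667) + (-0.8333)·(-0.8333) + (-1.8333)·(-1.8333) + (2.1667)·(2.1667) + (-2.8333)·(-2.8333)) / 5 = 22.8333/5 = 4.5667
  Sample standard deviations s_i = √(s[i,i]):
  s(A) = √(6) = 2.4495
  s(B) = √(4.5667) = 2.137

Step 3 — r_{ij} = s_{ij} / (s_i · s_j):
  r[A,A] = 1 (diagonal).
  r[A,B] = -3.8 / (2.4495 · 2.137) = -3.8 / 5.2345 = -0.726
  r[B,B] = 1 (diagonal).

R is symmetric with unit diagonal. Assembling:

R = [[1, -0.726],
 [-0.726, 1]]


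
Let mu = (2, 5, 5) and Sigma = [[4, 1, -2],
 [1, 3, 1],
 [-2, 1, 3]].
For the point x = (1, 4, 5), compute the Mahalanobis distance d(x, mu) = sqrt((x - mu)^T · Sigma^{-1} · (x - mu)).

Step 1 — centre the observation: (x - mu) = (-1, -1, 0).

Step 2 — invert Sigma (cofactor / det for 3×3, or solve directly):
  Sigma^{-1} = [[0.6154, -0.3846, 0.5385],
 [-0.3846, 0.6154, -0.4615],
 [0.5385, -0.4615, 0.8462]].

Step 3 — form the quadratic (x - mu)^T · Sigma^{-1} · (x - mu):
  Sigma^{-1} · (x - mu) = (-0.2308, -0.2308, -0.0769).
  (x - mu)^T · [Sigma^{-1} · (x - mu)] = (-1)·(-0.2308) + (-1)·(-0.2308) + (0)·(-0.0769) = 0.4615.

Step 4 — take square root: d = √(0.4615) ≈ 0.6794.

d(x, mu) = √(0.4615) ≈ 0.6794


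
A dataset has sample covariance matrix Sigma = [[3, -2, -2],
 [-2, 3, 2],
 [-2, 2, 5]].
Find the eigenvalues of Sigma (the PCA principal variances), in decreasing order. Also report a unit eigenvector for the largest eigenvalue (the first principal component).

Step 1 — characteristic polynomial p(λ) = det(λI - Sigma) = λ³ - tr·λ² + c_1·λ - det, where tr = trace, c_1 = sum of the principal 2×2 minors, det = det(Sigma):
  tr = 3 + 3 + 5 = 11,
  c_1 = (3·3 - (-2)²) + (3·5 - (-2)²) + (3·5 - (2)²) = 5 + 11 + 11 = 27,
  det = 3·(3·5 - (2)²) - (-2)·((-2)·5 - (2)·(-2)) + (-2)·((-2)·(2) - 3·(-2)) = 3·(11) - (-2)·(-6) + (-2)·(2) = 17.
  So p(λ) = λ³ - 11λ² + 27λ - 17.
Step 2 — look for an integer root (rational root theorem: any rational root is an integer divisor of 17). Testing λ = 1:
  p(1) = 1 - 11 + 27 - 17 = 0  ✓
  Dividing out (λ - 1): p(λ) = (λ - 1)(λ² - 10λ + 17).
Step 3 — remaining eigenvalues from the quadratic λ² - 10λ + 17 = 0:
  Δ = 10² - 4·17 = 100 - 68 = 32,  λ = (10 ± √32)/2 = (10 ± 5.6569)/2 ≈ 7.8284 or 2.1716.
  Sorted: λ_1 = 7.8284,  λ_2 = 2.1716,  λ_3 = 1  (check: sum = 11 = tr ✓).

Step 4 — unit eigenvector for λ_1 ≈ 7.8284: v spans the null space of (Sigma - λ_1 I), whose rows are
  r_1 = (-4.8284, -2, -2),  r_2 = (-2, -4.8284, 2),  r_3 = (-2, 2, -2.8284).
  v is orthogonal to every row, so take v ∝ r_1 × r_2 = ((-2)·(2) - (-2)·(-4.8284), (-2)·(-2) - (-4.8284)·(2), (-4.8284)·(-4.8284) - (-2)·(-2)) ≈ (-13.6569, 13.6569, 19.3137).
  Rescale (multiply by -1 so the first nonzero entry is positive): u = (13.6569, -13.6569, -19.3137).
  ||u|| = √((13.6569)² + (-13.6569)² + (-19.3137)²) = √(746.0387) ≈ 27.3137,  v_1 = u/||u|| ≈ (0.5, -0.5, -0.7071) (||v_1|| = 1).

λ_1 = 7.8284,  λ_2 = 2.1716,  λ_3 = 1;  v_1 ≈ (0.5, -0.5, -0.7071)


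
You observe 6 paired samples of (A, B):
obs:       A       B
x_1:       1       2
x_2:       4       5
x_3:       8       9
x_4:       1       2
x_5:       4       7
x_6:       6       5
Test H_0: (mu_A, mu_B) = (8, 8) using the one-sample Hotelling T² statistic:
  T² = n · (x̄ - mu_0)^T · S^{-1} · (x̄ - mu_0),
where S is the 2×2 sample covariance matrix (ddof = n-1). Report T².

Step 1 — sample mean vector:
  mean(A) = (1 + 4 + 8 + 1 + 4 + 6) / 6 = 24/6 = 4
  mean(B) = (2 + 5 + 9 + 2 + 7 + 5) / 6 = 30/6 = 5
  x̄ = (4, 5),  deviation x̄ - mu_0 = (4, 5) - (8, 8) = (-4, -3).

Step 2 — sample covariance matrix, S[i,j] = (1/(n-1)) · Σ_k (x_{k,i} - mean_i) · (x_{k,j} - mean_j), divisor n-1 = 5:
  S[A,A] = ((-3)·(-3) + (0)·(0) + (4)·(4) + (-3)·(-3) + (0)·(0) + (2)·(2)) / 5 = 38/5 = 7.6
  S[A,B] = ((-3)·(-3) + (0)·(0) + (4)·(4) + (-3)·(-3) + (0)·(2) + (2)·(0)) / 5 = 34/5 = 6.8
  S[B,B] = ((-3)·(-3) + (0)·(0) + (4)·(4) + (-3)·(-3) + (2)·(2) + (0)·(0)) / 5 = 38/5 = 7.6
  S = [[7.6, 6.8],
 [6.8, 7.6]].

Step 3 — invert S. det(S) = 7.6·7.6 - (6.8)² = 11.52.
  S^{-1} = (1/det) · [[d, -b], [-b, a]] = [[0.6597, -0.5903],
 [-0.5903, 0.6597]].

Step 4 — quadratic form (x̄ - mu_0)^T · S^{-1} · (x̄ - mu_0):
  S^{-1} · (x̄ - mu_0) = (-0.8681, 0.3819),
  (x̄ - mu_0)^T · [...] = (-4)·(-0.8681) + (-3)·(0.3819) = 2.3264.

Step 5 — scale by n: T² = 6 · 2.3264 = 13.9583.

T² ≈ 13.9583


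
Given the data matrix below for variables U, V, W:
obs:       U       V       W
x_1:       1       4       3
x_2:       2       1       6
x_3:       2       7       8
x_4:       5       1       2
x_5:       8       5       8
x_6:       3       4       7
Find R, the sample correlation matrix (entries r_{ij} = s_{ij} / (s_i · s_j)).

Step 1 — column means:
  mean(U) = (1 + 2 + 2 + 5 + 8 + 3) / 6 = 21/6 = 3.5
  mean(V) = (4 + 1 + 7 + 1 + 5 + 4) / 6 = 22/6 = 3.6667
  mean(W) = (3 + 6 + 8 + 2 + 8 + 7) / 6 = 34/6 = 5.6667

Step 2 — sample variances and covariances s[i,j] = (1/(n-1)) · Σ_k (x_{k,i} - mean_i) · (x_{k,j} - mean_j), with n-1 = 5:
  s[U,U] = ((-2.5)·(-2.5) + (-1.5)·(-1.5) + (-1.5)·(-1.5) + (1.5)·(1.5) + (4.5)·(4.5) + (-0.5)·(-0.5)) / 5 = 33.5/5 = 6.7
  s[U,V] = ((-2.5)·(0.3333) + (-1.5)·(-2.6667) + (-1.5)·(3.3333) + (1.5)·(-2.6667) + (4.5)·(1.3333) + (-0.5)·(0.3333)) / 5 = 0/5 = 0
  s[U,W] = ((-2.5)·(-2.6667) + (-1.5)·(0.3333) + (-1.5)·(2.3333) + (1.5)·(-3.6667) + (4.5)·(2.3333) + (-0.5)·(1.3333)) / 5 = 7/5 = 1.4
  s[V,V] = ((0.3333)·(0.3333) + (-2.6667)·(-2.6667) + (3.3333)·(3.3333) + (-2.6667)·(-2.6667) + (1.3333)·(1.3333) + (0.3333)·(0.3333)) / 5 = 27.3333/5 = 5.4667
  s[V,W] = ((0.3333)·(-2.6667) + (-2.6667)·(0.3333) + (3.3333)·(2.3333) + (-2.6667)·(-3.6667) + (1.3333)·(2.3333) + (0.3333)·(1.3333)) / 5 = 19.3333/5 = 3.8667
  s[W,W] = ((-2.6667)·(-2.6667) + (0.3333)·(0.3333) + (2.3333)·(2.3333) + (-3.6667)·(-3.6667) + (2.3333)·(2.3333) + (1.3333)·(1.3333)) / 5 = 33.3333/5 = 6.6667
  Sample standard deviations s_i = √(s[i,i]):
  s(U) = √(6.7) = 2.5884
  s(V) = √(5.4667) = 2.3381
  s(W) = √(6.6667) = 2.582

Step 3 — r_{ij} = s_{ij} / (s_i · s_j):
  r[U,U] = 1 (diagonal).
  r[U,V] = 0 / (2.5884 · 2.3381) = 0 / 6.052 = 0
  r[U,W] = 1.4 / (2.5884 · 2.582) = 1.4 / 6.6833 = 0.2095
  r[V,V] = 1 (diagonal).
  r[V,W] = 3.8667 / (2.3381 · 2.582) = 3.8667 / 6.0369 = 0.6405
  r[W,W] = 1 (diagonal).

R is symmetric with unit diagonal. Assembling:

R = [[1, 0, 0.2095],
 [0, 1, 0.6405],
 [0.2095, 0.6405, 1]]


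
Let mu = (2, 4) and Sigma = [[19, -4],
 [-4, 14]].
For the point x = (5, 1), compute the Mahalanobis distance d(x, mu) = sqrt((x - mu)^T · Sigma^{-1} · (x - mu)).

Step 1 — centre the observation: (x - mu) = (3, -3).

Step 2 — invert Sigma. det(Sigma) = 19·14 - (-4)² = 250.
  Sigma^{-1} = (1/det) · [[d, -b], [-b, a]] = [[0.056, 0.016],
 [0.016, 0.076]].

Step 3 — form the quadratic (x - mu)^T · Sigma^{-1} · (x - mu):
  Sigma^{-1} · (x - mu) = (0.12, -0.18).
  (x - mu)^T · [Sigma^{-1} · (x - mu)] = (3)·(0.12) + (-3)·(-0.18) = 0.9.

Step 4 — take square root: d = √(0.9) ≈ 0.9487.

d(x, mu) = √(0.9) ≈ 0.9487


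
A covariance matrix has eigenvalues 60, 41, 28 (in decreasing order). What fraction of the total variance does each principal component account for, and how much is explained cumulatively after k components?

Step 1 — total variance = trace(Sigma) = Σ λ_i = 60 + 41 + 28 = 129.

Step 2 — fraction explained by component i = λ_i / Σ λ:
  PC1: 60/129 = 0.4651
  PC2: 41/129 = 0.3178
  PC3: 28/129 = 0.2171

Step 3 — cumulative fraction after k components = (λ_1 + ... + λ_k) / Σ λ:
  k = 1: 60/129 = 0.4651
  k = 2: (60 + 41)/129 = 101/129 = 0.7829
  k = 3: (60 + 41 + 28)/129 = 129/129 = 1

Summary (fraction, with percent):

explained: PC1 0.4651 (46.51%), PC2 0.3178 (31.78%), PC3 0.2171 (21.71%);  cumulative: 0.4651, 0.7829, 1


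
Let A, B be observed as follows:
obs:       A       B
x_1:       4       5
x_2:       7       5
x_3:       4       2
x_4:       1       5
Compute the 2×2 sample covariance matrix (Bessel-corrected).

Step 1 — column means:
  mean(A) = (4 + 7 + 4 + 1) / 4 = 16/4 = 4
  mean(B) = (5 + 5 + 2 + 5) / 4 = 17/4 = 4.25

Step 2 — sample covariance S[i,j] = (1/(n-1)) · Σ_k (x_{k,i} - mean_i) · (x_{k,j} - mean_j), with n-1 = 3.
  S[A,A] = ((0)·(0) + (3)·(3) + (0)·(0) + (-3)·(-3)) / 3 = 18/3 = 6
  S[A,B] = ((0)·(0.75) + (3)·(0.75) + (0)·(-2.25) + (-3)·(0.75)) / 3 = 0/3 = 0
  S[B,B] = ((0.75)·(0.75) + (0.75)·(0.75) + (-2.25)·(-2.25) + (0.75)·(0.75)) / 3 = 6.75/3 = 2.25

S is symmetric (S[j,i] = S[i,j]). Assembling:

S = [[6, 0],
 [0, 2.25]]


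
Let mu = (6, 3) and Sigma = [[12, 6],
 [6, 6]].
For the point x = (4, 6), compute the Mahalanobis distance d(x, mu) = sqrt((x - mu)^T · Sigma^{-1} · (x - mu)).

Step 1 — centre the observation: (x - mu) = (-2, 3).

Step 2 — invert Sigma. det(Sigma) = 12·6 - (6)² = 36.
  Sigma^{-1} = (1/det) · [[d, -b], [-b, a]] = [[0.1667, -0.1667],
 [-0.1667, 0.3333]].

Step 3 — form the quadratic (x - mu)^T · Sigma^{-1} · (x - mu):
  Sigma^{-1} · (x - mu) = (-0.8333, 1.3333).
  (x - mu)^T · [Sigma^{-1} · (x - mu)] = (-2)·(-0.8333) + (3)·(1.3333) = 5.6667.

Step 4 — take square root: d = √(5.6667) ≈ 2.3805.

d(x, mu) = √(5.6667) ≈ 2.3805


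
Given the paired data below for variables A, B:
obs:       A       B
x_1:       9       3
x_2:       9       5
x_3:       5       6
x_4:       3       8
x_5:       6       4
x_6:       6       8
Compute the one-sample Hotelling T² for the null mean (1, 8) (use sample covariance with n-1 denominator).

Step 1 — sample mean vector:
  mean(A) = (9 + 9 + 5 + 3 + 6 + 6) / 6 = 38/6 = 6.3333
  mean(B) = (3 + 5 + 6 + 8 + 4 + 8) / 6 = 34/6 = 5.6667
  x̄ = (6.3333, 5.6667),  deviation x̄ - mu_0 = (6.3333, 5.6667) - (1, 8) = (5.3333, -2.3333).

Step 2 — sample covariance matrix, S[i,j] = (1/(n-1)) · Σ_k (x_{k,i} - mean_i) · (x_{k,j} - mean_j), divisor n-1 = 5:
  S[A,A] = ((2.6667)·(2.6667) + (2.6667)·(2.6667) + (-1.3333)·(-1.3333) + (-3.3333)·(-3.3333) + (-0.3333)·(-0.3333) + (-0.3333)·(-0.3333)) / 5 = 27.3333/5 = 5.4667
  S[A,B] = ((2.6667)·(-2.6667) + (2.6667)·(-0.6667) + (-1.3333)·(0.3333) + (-3.3333)·(2.3333) + (-0.3333)·(-1.6667) + (-0.3333)·(2.3333)) / 5 = -17.3333/5 = -3.4667
  S[B,B] = ((-2.6667)·(-2.6667) + (-0.6667)·(-0.6667) + (0.3333)·(0.3333) + (2.3333)·(2.3333) + (-1.6667)·(-1.6667) + (2.3333)·(2.3333)) / 5 = 21.3333/5 = 4.2667
  S = [[5.4667, -3.4667],
 [-3.4667, 4.2667]].

Step 3 — invert S. det(S) = 5.4667·4.2667 - (-3.4667)² = 11.3067.
  S^{-1} = (1/det) · [[d, -b], [-b, a]] = [[0.3774, 0.3066],
 [0.3066, 0.4835]].

Step 4 — quadratic form (x̄ - mu_0)^T · S^{-1} · (x̄ - mu_0):
  S^{-1} · (x̄ - mu_0) = (1.2972, 0.5071),
  (x̄ - mu_0)^T · [...] = (5.3333)·(1.2972) + (-2.3333)·(0.5071) = 5.7351.

Step 5 — scale by n: T² = 6 · 5.7351 = 34.4104.

T² ≈ 34.4104


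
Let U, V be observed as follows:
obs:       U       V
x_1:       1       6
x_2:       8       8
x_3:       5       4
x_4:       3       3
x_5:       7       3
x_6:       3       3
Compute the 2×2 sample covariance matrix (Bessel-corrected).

Step 1 — column means:
  mean(U) = (1 + 8 + 5 + 3 + 7 + 3) / 6 = 27/6 = 4.5
  mean(V) = (6 + 8 + 4 + 3 + 3 + 3) / 6 = 27/6 = 4.5

Step 2 — sample covariance S[i,j] = (1/(n-1)) · Σ_k (x_{k,i} - mean_i) · (x_{k,j} - mean_j), with n-1 = 5.
  S[U,U] = ((-3.5)·(-3.5) + (3.5)·(3.5) + (0.5)·(0.5) + (-1.5)·(-1.5) + (2.5)·(2.5) + (-1.5)·(-1.5)) / 5 = 35.5/5 = 7.1
  S[U,V] = ((-3.5)·(1.5) + (3.5)·(3.5) + (0.5)·(-0.5) + (-1.5)·(-1.5) + (2.5)·(-1.5) + (-1.5)·(-1.5)) / 5 = 7.5/5 = 1.5
  S[V,V] = ((1.5)·(1.5) + (3.5)·(3.5) + (-0.5)·(-0.5) + (-1.5)·(-1.5) + (-1.5)·(-1.5) + (-1.5)·(-1.5)) / 5 = 21.5/5 = 4.3

S is symmetric (S[j,i] = S[i,j]). Assembling:

S = [[7.1, 1.5],
 [1.5, 4.3]]


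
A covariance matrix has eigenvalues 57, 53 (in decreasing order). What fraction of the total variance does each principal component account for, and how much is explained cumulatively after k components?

Step 1 — total variance = trace(Sigma) = Σ λ_i = 57 + 53 = 110.

Step 2 — fraction explained by component i = λ_i / Σ λ:
  PC1: 57/110 = 0.5182
  PC2: 53/110 = 0.4818

Step 3 — cumulative fraction after k components = (λ_1 + ... + λ_k) / Σ λ:
  k = 1: 57/110 = 0.5182
  k = 2: (57 + 53)/110 = 110/110 = 1

Summary (fraction, with percent):

explained: PC1 0.5182 (51.82%), PC2 0.4818 (48.18%);  cumulative: 0.5182, 1


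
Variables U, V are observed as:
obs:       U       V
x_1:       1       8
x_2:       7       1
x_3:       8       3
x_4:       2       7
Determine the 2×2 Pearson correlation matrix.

Step 1 — column means:
  mean(U) = (1 + 7 + 8 + 2) / 4 = 18/4 = 4.5
  mean(V) = (8 + 1 + 3 + 7) / 4 = 19/4 = 4.75

Step 2 — sample variances and covariances s[i,j] = (1/(n-1)) · Σ_k (x_{k,i} - mean_i) · (x_{k,j} - mean_j), with n-1 = 3:
  s[U,U] = ((-3.5)·(-3.5) + (2.5)·(2.5) + (3.5)·(3.5) + (-2.5)·(-2.5)) / 3 = 37/3 = 12.3333
  s[U,V] = ((-3.5)·(3.25) + (2.5)·(-3.75) + (3.5)·(-1.75) + (-2.5)·(2.25)) / 3 = -32.5/3 = -10.8333
  s[V,V] = ((3.25)·(3.25) + (-3.75)·(-3.75) + (-1.75)·(-1.75) + (2.25)·(2.25)) / 3 = 32.75/3 = 10.9167
  Sample standard deviations s_i = √(s[i,i]):
  s(U) = √(12.3333) = 3.5119
  s(V) = √(10.9167) = 3.304

Step 3 — r_{ij} = s_{ij} / (s_i · s_j):
  r[U,U] = 1 (diagonal).
  r[U,V] = -10.8333 / (3.5119 · 3.304) = -10.8333 / 11.6034 = -0.9336
  r[V,V] = 1 (diagonal).

R is symmetric with unit diagonal. Assembling:

R = [[1, -0.9336],
 [-0.9336, 1]]


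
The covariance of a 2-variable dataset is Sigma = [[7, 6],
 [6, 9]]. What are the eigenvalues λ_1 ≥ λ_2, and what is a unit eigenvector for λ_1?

Step 1 — characteristic polynomial of 2×2 Sigma:
  det(Sigma - λI) = λ² - trace · λ + det = 0.
  trace = 7 + 9 = 16, det = 7·9 - (6)² = 27.
Step 2 — discriminant:
  Δ = trace² - 4·det = 256 - 108 = 148.
Step 3 — eigenvalues:
  λ = (trace ± √Δ)/2 = (16 ± 12.1655)/2,
  λ_1 = 14.0828,  λ_2 = 1.9172.

Step 4 — unit eigenvector for λ_1: solve (Sigma - λ_1 I)v = 0. First row:
  (7 - 14.0828)·v_x + (6)·v_y = 0, i.e. (-7.0828)·v_x + (6)·v_y = 0,
  so v ∝ (b, λ_1 - a) = (6, 7.0828) = u.
  ||u|| = √((6)² + (7.0828)²) = √(86.1655) ≈ 9.2825,
  v_1 = u/||u|| ≈ (0.6464, 0.763) (||v_1|| = 1).

λ_1 = 14.0828,  λ_2 = 1.9172;  v_1 ≈ (0.6464, 0.763)


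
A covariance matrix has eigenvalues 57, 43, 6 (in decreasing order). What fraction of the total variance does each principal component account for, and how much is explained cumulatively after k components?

Step 1 — total variance = trace(Sigma) = Σ λ_i = 57 + 43 + 6 = 106.

Step 2 — fraction explained by component i = λ_i / Σ λ:
  PC1: 57/106 = 0.5377
  PC2: 43/106 = 0.4057
  PC3: 6/106 = 0.0566

Step 3 — cumulative fraction after k components = (λ_1 + ... + λ_k) / Σ λ:
  k = 1: 57/106 = 0.5377
  k = 2: (57 + 43)/106 = 100/106 = 0.9434
  k = 3: (57 + 43 + 6)/106 = 106/106 = 1

Summary (fraction, with percent):

explained: PC1 0.5377 (53.77%), PC2 0.4057 (40.57%), PC3 0.0566 (5.66%);  cumulative: 0.5377, 0.9434, 1


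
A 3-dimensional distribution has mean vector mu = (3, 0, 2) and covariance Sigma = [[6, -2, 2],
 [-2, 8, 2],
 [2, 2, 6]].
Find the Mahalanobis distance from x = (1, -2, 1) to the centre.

Step 1 — centre the observation: (x - mu) = (-2, -2, -1).

Step 2 — invert Sigma (cofactor / det for 3×3, or solve directly):
  Sigma^{-1} = [[0.2292, 0.0833, -0.1042],
 [0.0833, 0.1667, -0.0833],
 [-0.1042, -0.0833, 0.2292]].

Step 3 — form the quadratic (x - mu)^T · Sigma^{-1} · (x - mu):
  Sigma^{-1} · (x - mu) = (-0.5208, -0.4167, 0.1458).
  (x - mu)^T · [Sigma^{-1} · (x - mu)] = (-2)·(-0.5208) + (-2)·(-0.4167) + (-1)·(0.1458) = 1.7292.

Step 4 — take square root: d = √(1.7292) ≈ 1.315.

d(x, mu) = √(1.7292) ≈ 1.315


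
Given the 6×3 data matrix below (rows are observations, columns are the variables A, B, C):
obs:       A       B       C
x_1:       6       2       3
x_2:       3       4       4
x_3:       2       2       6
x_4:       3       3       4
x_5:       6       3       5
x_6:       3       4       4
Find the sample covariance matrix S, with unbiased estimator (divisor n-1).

Step 1 — column means:
  mean(A) = (6 + 3 + 2 + 3 + 6 + 3) / 6 = 23/6 = 3.8333
  mean(B) = (2 + 4 + 2 + 3 + 3 + 4) / 6 = 18/6 = 3
  mean(C) = (3 + 4 + 6 + 4 + 5 + 4) / 6 = 26/6 = 4.3333

Step 2 — sample covariance S[i,j] = (1/(n-1)) · Σ_k (x_{k,i} - mean_i) · (x_{k,j} - mean_j), with n-1 = 5.
  S[A,A] = ((2.1667)·(2.1667) + (-0.8333)·(-0.8333) + (-1.8333)·(-1.8333) + (-0.8333)·(-0.8333) + (2.1667)·(2.1667) + (-0.8333)·(-0.8333)) / 5 = 14.8333/5 = 2.9667
  S[A,B] = ((2.1667)·(-1) + (-0.8333)·(1) + (-1.8333)·(-1) + (-0.8333)·(0) + (2.1667)·(0) + (-0.8333)·(1)) / 5 = -2/5 = -0.4
  S[A,C] = ((2.1667)·(-1.3333) + (-0.8333)·(-0.3333) + (-1.8333)·(1.6667) + (-0.8333)·(-0.3333) + (2.1667)·(0.6667) + (-0.8333)·(-0.3333)) / 5 = -3.6667/5 = -0.7333
  S[B,B] = ((-1)·(-1) + (1)·(1) + (-1)·(-1) + (0)·(0) + (0)·(0) + (1)·(1)) / 5 = 4/5 = 0.8
  S[B,C] = ((-1)·(-1.3333) + (1)·(-0.3333) + (-1)·(1.6667) + (0)·(-0.3333) + (0)·(0.6667) + (1)·(-0.3333)) / 5 = -1/5 = -0.2
  S[C,C] = ((-1.3333)·(-1.3333) + (-0.3333)·(-0.3333) + (1.6667)·(1.6667) + (-0.3333)·(-0.3333) + (0.6667)·(0.6667) + (-0.3333)·(-0.3333)) / 5 = 5.3333/5 = 1.0667

S is symmetric (S[j,i] = S[i,j]). Assembling:

S = [[2.9667, -0.4, -0.7333],
 [-0.4, 0.8, -0.2],
 [-0.7333, -0.2, 1.0667]]


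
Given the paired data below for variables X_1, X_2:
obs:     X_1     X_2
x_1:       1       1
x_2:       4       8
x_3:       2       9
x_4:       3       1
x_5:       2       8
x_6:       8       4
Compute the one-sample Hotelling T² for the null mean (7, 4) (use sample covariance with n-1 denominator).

Step 1 — sample mean vector:
  mean(X_1) = (1 + 4 + 2 + 3 + 2 + 8) / 6 = 20/6 = 3.3333
  mean(X_2) = (1 + 8 + 9 + 1 + 8 + 4) / 6 = 31/6 = 5.1667
  x̄ = (3.3333, 5.1667),  deviation x̄ - mu_0 = (3.3333, 5.1667) - (7, 4) = (-3.6667, 1.1667).

Step 2 — sample covariance matrix, S[i,j] = (1/(n-1)) · Σ_k (x_{k,i} - mean_i) · (x_{k,j} - mean_j), divisor n-1 = 5:
  S[X_1,X_1] = ((-2.3333)·(-2.3333) + (0.6667)·(0.6667) + (-1.3333)·(-1.3333) + (-0.3333)·(-0.3333) + (-1.3333)·(-1.3333) + (4.6667)·(4.6667)) / 5 = 31.3333/5 = 6.2667
  S[X_1,X_2] = ((-2.3333)·(-4.1667) + (0.6667)·(2.8333) + (-1.3333)·(3.8333) + (-0.3333)·(-4.1667) + (-1.3333)·(2.8333) + (4.6667)·(-1.1667)) / 5 = -1.3333/5 = -0.2667
  S[X_2,X_2] = ((-4.1667)·(-4.1667) + (2.8333)·(2.8333) + (3.8333)·(3.8333) + (-4.1667)·(-4.1667) + (2.8333)·(2.8333) + (-1.1667)·(-1.1667)) / 5 = 66.8333/5 = 13.3667
  S = [[6.2667, -0.2667],
 [-0.2667, 13.3667]].

Step 3 — invert S. det(S) = 6.2667·13.3667 - (-0.2667)² = 83.6933.
  S^{-1} = (1/det) · [[d, -b], [-b, a]] = [[0.1597, 0.0032],
 [0.0032, 0.0749]].

Step 4 — quadratic form (x̄ - mu_0)^T · S^{-1} · (x̄ - mu_0):
  S^{-1} · (x̄ - mu_0) = (-0.5819, 0.0757),
  (x̄ - mu_0)^T · [...] = (-3.6667)·(-0.5819) + (1.1667)·(0.0757) = 2.2219.

Step 5 — scale by n: T² = 6 · 2.2219 = 13.3312.

T² ≈ 13.3312


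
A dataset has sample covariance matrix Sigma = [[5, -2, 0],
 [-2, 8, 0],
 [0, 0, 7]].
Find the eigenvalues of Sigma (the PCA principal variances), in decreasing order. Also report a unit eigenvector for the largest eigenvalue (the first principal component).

Step 1 — characteristic polynomial p(λ) = det(λI - Sigma) = λ³ - tr·λ² + c_1·λ - det, where tr = trace, c_1 = sum of the principal 2×2 minors, det = det(Sigma):
  tr = 5 + 8 + 7 = 20,
  c_1 = (5·8 - (-2)²) + (5·7 - (0)²) + (8·7 - (0)²) = 36 + 35 + 56 = 127,
  det = 5·(8·7 - (0)²) - (-2)·((-2)·7 - (0)·(0)) + (0)·((-2)·(0) - 8·(0)) = 5·(56) - (-2)·(-14) + (0)·(0) = 252.
  So p(λ) = λ³ - 20λ² + 127λ - 252.
Step 2 — look for an integer root (rational root theorem: any rational root is an integer divisor of 252). Testing λ = 4:
  p(4) = 64 - 320 + 508 - 252 = 0  ✓
  Dividing out (λ - 4): p(λ) = (λ - 4)(λ² - 16λ + 63).
Step 3 — remaining eigenvalues from the quadratic λ² - 16λ + 63 = 0:
  Δ = 16² - 4·63 = 256 - 252 = 4,  λ = (16 ± √4)/2 = (16 ± 2)/2 = 9 or 7.
  Sorted: λ_1 = 9,  λ_2 = 7,  λ_3 = 4  (check: sum = 20 = tr ✓).

Step 4 — unit eigenvector for λ_1 = 9: v spans the null space of (Sigma - λ_1 I), whose rows are
  r_1 = (-4, -2, 0),  r_2 = (-2, -1, 0),  r_3 = (0, 0, -2).
  v is orthogonal to every row, so take v ∝ r_1 × r_3 = ((-2)·(-2) - (0)·(0), (0)·(0) - (-4)·(-2), (-4)·(0) - (-2)·(0)) = (4, -8, 0).
  Rescale (divide by 4): u = (1, -2, 0).
  ||u|| = √((1)² + (-2)² + (0)²) = √(5) ≈ 2.2361,  v_1 = u/||u|| ≈ (0.4472, -0.8944, 0) (||v_1|| = 1).

λ_1 = 9,  λ_2 = 7,  λ_3 = 4;  v_1 ≈ (0.4472, -0.8944, 0)


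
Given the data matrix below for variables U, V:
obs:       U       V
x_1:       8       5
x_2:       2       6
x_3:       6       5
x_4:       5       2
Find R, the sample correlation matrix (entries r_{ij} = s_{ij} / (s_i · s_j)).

Step 1 — column means:
  mean(U) = (8 + 2 + 6 + 5) / 4 = 21/4 = 5.25
  mean(V) = (5 + 6 + 5 + 2) / 4 = 18/4 = 4.5

Step 2 — sample variances and covariances s[i,j] = (1/(n-1)) · Σ_k (x_{k,i} - mean_i) · (x_{k,j} - mean_j), with n-1 = 3:
  s[U,U] = ((2.75)·(2.75) + (-3.25)·(-3.25) + (0.75)·(0.75) + (-0.25)·(-0.25)) / 3 = 18.75/3 = 6.25
  s[U,V] = ((2.75)·(0.5) + (-3.25)·(1.5) + (0.75)·(0.5) + (-0.25)·(-2.5)) / 3 = -2.5/3 = -0.8333
  s[V,V] = ((0.5)·(0.5) + (1.5)·(1.5) + (0.5)·(0.5) + (-2.5)·(-2.5)) / 3 = 9/3 = 3
  Sample standard deviations s_i = √(s[i,i]):
  s(U) = √(6.25) = 2.5
  s(V) = √(3) = 1.7321

Step 3 — r_{ij} = s_{ij} / (s_i · s_j):
  r[U,U] = 1 (diagonal).
  r[U,V] = -0.8333 / (2.5 · 1.7321) = -0.8333 / 4.3301 = -0.1925
  r[V,V] = 1 (diagonal).

R is symmetric with unit diagonal. Assembling:

R = [[1, -0.1925],
 [-0.1925, 1]]


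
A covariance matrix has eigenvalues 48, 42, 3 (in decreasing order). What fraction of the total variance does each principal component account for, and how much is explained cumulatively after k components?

Step 1 — total variance = trace(Sigma) = Σ λ_i = 48 + 42 + 3 = 93.

Step 2 — fraction explained by component i = λ_i / Σ λ:
  PC1: 48/93 = 0.5161
  PC2: 42/93 = 0.4516
  PC3: 3/93 = 0.0323

Step 3 — cumulative fraction after k components = (λ_1 + ... + λ_k) / Σ λ:
  k = 1: 48/93 = 0.5161
  k = 2: (48 + 42)/93 = 90/93 = 0.9677
  k = 3: (48 + 42 + 3)/93 = 93/93 = 1

Summary (fraction, with percent):

explained: PC1 0.5161 (51.61%), PC2 0.4516 (45.16%), PC3 0.0323 (3.23%);  cumulative: 0.5161, 0.9677, 1


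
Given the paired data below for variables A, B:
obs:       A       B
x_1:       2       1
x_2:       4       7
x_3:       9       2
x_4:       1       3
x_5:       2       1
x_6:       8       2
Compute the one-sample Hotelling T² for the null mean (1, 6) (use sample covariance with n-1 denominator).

Step 1 — sample mean vector:
  mean(A) = (2 + 4 + 9 + 1 + 2 + 8) / 6 = 26/6 = 4.3333
  mean(B) = (1 + 7 + 2 + 3 + 1 + 2) / 6 = 16/6 = 2.6667
  x̄ = (4.3333, 2.6667),  deviation x̄ - mu_0 = (4.3333, 2.6667) - (1, 6) = (3.3333, -3.3333).

Step 2 — sample covariance matrix, S[i,j] = (1/(n-1)) · Σ_k (x_{k,i} - mean_i) · (x_{k,j} - mean_j), divisor n-1 = 5:
  S[A,A] = ((-2.3333)·(-2.3333) + (-0.3333)·(-0.3333) + (4.6667)·(4.6667) + (-3.3333)·(-3.3333) + (-2.3333)·(-2.3333) + (3.6667)·(3.6667)) / 5 = 57.3333/5 = 11.4667
  S[A,B] = ((-2.3333)·(-1.6667) + (-0.3333)·(4.3333) + (4.6667)·(-0.6667) + (-3.3333)·(0.3333) + (-2.3333)·(-1.6667) + (3.6667)·(-0.6667)) / 5 = -0.3333/5 = -0.0667
  S[B,B] = ((-1.6667)·(-1.6667) + (4.3333)·(4.3333) + (-0.6667)·(-0.6667) + (0.3333)·(0.3333) + (-1.6667)·(-1.6667) + (-0.6667)·(-0.6667)) / 5 = 25.3333/5 = 5.0667
  S = [[11.4667, -0.0667],
 [-0.0667, 5.0667]].

Step 3 — invert S. det(S) = 11.4667·5.0667 - (-0.0667)² = 58.0933.
  S^{-1} = (1/det) · [[d, -b], [-b, a]] = [[0.0872, 0.0011],
 [0.0011, 0.1974]].

Step 4 — quadratic form (x̄ - mu_0)^T · S^{-1} · (x̄ - mu_0):
  S^{-1} · (x̄ - mu_0) = (0.2869, -0.6541),
  (x̄ - mu_0)^T · [...] = (3.3333)·(0.2869) + (-3.3333)·(-0.6541) = 3.1367.

Step 5 — scale by n: T² = 6 · 3.1367 = 18.8203.

T² ≈ 18.8203


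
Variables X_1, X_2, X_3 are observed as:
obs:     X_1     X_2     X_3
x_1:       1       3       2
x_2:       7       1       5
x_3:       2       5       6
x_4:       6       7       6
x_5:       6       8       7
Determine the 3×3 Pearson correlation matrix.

Step 1 — column means:
  mean(X_1) = (1 + 7 + 2 + 6 + 6) / 5 = 22/5 = 4.4
  mean(X_2) = (3 + 1 + 5 + 7 + 8) / 5 = 24/5 = 4.8
  mean(X_3) = (2 + 5 + 6 + 6 + 7) / 5 = 26/5 = 5.2

Step 2 — sample variances and covariances s[i,j] = (1/(n-1)) · Σ_k (x_{k,i} - mean_i) · (x_{k,j} - mean_j), with n-1 = 4:
  s[X_1,X_1] = ((-3.4)·(-3.4) + (2.6)·(2.6) + (-2.4)·(-2.4) + (1.6)·(1.6) + (1.6)·(1.6)) / 4 = 29.2/4 = 7.3
  s[X_1,X_2] = ((-3.4)·(-1.8) + (2.6)·(-3.8) + (-2.4)·(0.2) + (1.6)·(2.2) + (1.6)·(3.2)) / 4 = 4.4/4 = 1.1
  s[X_1,X_3] = ((-3.4)·(-3.2) + (2.6)·(-0.2) + (-2.4)·(0.8) + (1.6)·(0.8) + (1.6)·(1.8)) / 4 = 12.6/4 = 3.15
  s[X_2,X_2] = ((-1.8)·(-1.8) + (-3.8)·(-3.8) + (0.2)·(0.2) + (2.2)·(2.2) + (3.2)·(3.2)) / 4 = 32.8/4 = 8.2
  s[X_2,X_3] = ((-1.8)·(-3.2) + (-3.8)·(-0.2) + (0.2)·(0.8) + (2.2)·(0.8) + (3.2)·(1.8)) / 4 = 14.2/4 = 3.55
  s[X_3,X_3] = ((-3.2)·(-3.2) + (-0.2)·(-0.2) + (0.8)·(0.8) + (0.8)·(0.8) + (1.8)·(1.8)) / 4 = 14.8/4 = 3.7
  Sample standard deviations s_i = √(s[i,i]):
  s(X_1) = √(7.3) = 2.7019
  s(X_2) = √(8.2) = 2.8636
  s(X_3) = √(3.7) = 1.9235

Step 3 — r_{ij} = s_{ij} / (s_i · s_j):
  r[X_1,X_1] = 1 (diagonal).
  r[X_1,X_2] = 1.1 / (2.7019 · 2.8636) = 1.1 / 7.7369 = 0.1422
  r[X_1,X_3] = 3.15 / (2.7019 · 1.9235) = 3.15 / 5.1971 = 0.6061
  r[X_2,X_2] = 1 (diagonal).
  r[X_2,X_3] = 3.55 / (2.8636 · 1.9235) = 3.55 / 5.5082 = 0.6445
  r[X_3,X_3] = 1 (diagonal).

R is symmetric with unit diagonal. Assembling:

R = [[1, 0.1422, 0.6061],
 [0.1422, 1, 0.6445],
 [0.6061, 0.6445, 1]]
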